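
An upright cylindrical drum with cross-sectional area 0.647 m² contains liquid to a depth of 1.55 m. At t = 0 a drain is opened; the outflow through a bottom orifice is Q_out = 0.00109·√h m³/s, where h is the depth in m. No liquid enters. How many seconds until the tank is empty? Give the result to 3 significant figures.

1480 s

With no inflow, A dh/dt = −0.00109 √h.
This is separable: 2 d(√h)/dt = −0.00109/A, so √h = √h₀ − (0.00109/(2A)) t.
Set h = 0: 2√h₀ = (0.00109/A) t_empty ⇒ t_empty = 2A√h₀/0.00109.
t_empty = 2·0.647·√1.55/0.00109 = 1.2940·1.2450/0.00109 = 1478.0 s.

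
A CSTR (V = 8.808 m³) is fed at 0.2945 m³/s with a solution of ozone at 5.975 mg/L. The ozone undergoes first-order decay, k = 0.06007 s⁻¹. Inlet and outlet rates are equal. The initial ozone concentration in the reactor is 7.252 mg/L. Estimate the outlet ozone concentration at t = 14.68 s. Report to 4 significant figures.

3.433 mg/L

Species balance: V dC/dt = Q C_in − Q C − k V C.
This is linear with rate a = Q/V + k = 0.0935055 s⁻¹.
C_ss = Q C_in/(Q + kV) = 2.13653 mg/L; C(t) = C_ss + (C₀ − C_ss) e^(−a t).
C(14.68) = 2.13653 + (5.11547)·e^(−0.0935055·14.68) = 2.13653 + (5.11547)·0.253432 = 3.43295 mg/L.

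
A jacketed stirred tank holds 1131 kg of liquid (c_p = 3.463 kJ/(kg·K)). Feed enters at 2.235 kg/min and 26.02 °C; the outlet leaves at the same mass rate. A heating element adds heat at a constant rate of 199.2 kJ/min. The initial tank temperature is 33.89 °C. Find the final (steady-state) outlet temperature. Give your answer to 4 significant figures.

Energy balance: M c_p dT/dt = ṁ c_p (T_in − T) + 199.2.
At steady state dT/dt = 0 ⇒ T_ss = T_in + Q̇/(ṁ c_p) = 26.02 + 199.2/(2.235·3.463) = 51.7571 °C.

51.76 °C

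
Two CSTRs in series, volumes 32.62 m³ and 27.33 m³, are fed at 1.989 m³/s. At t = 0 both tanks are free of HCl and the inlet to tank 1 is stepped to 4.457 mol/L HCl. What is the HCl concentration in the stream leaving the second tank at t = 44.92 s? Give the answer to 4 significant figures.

3.556 mol/L

Time constants: τᵢ = Vᵢ/Q for each well-mixed tank.
τ₁ = 32.62/1.989 = 16.4002 s; τ₂ = 27.33/1.989 = 13.7406 s.
Tank 1: C₁ = C_in(1 − e^(−t/τ₁)). Tank 2 (τ₁ ≠ τ₂): C₂ = C_in[1 − (τ₁ e^(−t/τ₁) − τ₂ e^(−t/τ₂))/(τ₁ − τ₂)].
At t = 44.92: e^(−t/τ₁) = 0.0646355, e^(−t/τ₂) = 0.0380387.
C₂ = 4.457·[1 − (16.4002·0.0646355 − 13.7406·0.0380387)/(2.65963)] = 4.457·0.797956 = 3.55649 mol/L.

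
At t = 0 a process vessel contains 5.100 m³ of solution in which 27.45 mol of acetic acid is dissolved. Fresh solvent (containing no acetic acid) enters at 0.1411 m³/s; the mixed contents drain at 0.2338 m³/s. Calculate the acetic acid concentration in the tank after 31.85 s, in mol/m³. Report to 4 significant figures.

1.443 mol/m³

Let m(t) be the amount of acetic acid. Volume: V(t) = V₀ + (Q_in − Q_out) t = 5.100 − 0.0927000 t; V(31.85) = 2.14750 m³.
Species balance (pure solvent in): dm/dt = −Q_out · m/V(t).
Separate: dm/m = −Q_out dt/V(t) ⇒ ln(m/m₀) = −(Q_out/(Q_in−Q_out)) ln(V/V₀).
m = m₀ (V₀/V)^(Q_out/(Q_in−Q_out)) = 27.45 × (5.100/2.14750)^(-2.52211) = 3.09846 mol.
C = m/V = 3.09846/2.14750 = 1.44282 mol/m³.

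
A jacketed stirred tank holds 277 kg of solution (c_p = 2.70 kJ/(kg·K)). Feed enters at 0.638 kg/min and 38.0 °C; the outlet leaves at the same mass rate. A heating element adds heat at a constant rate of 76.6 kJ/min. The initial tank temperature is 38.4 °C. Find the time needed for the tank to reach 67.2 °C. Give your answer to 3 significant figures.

First-law balance (no shaft work): M c_p dT/dt = ṁ c_p (T_in − T) + 76.6.
τ = M/ṁ = 434.17 min; T_ss = T_in + Q̇/(ṁ c_p) = 82.468 °C.
T(t) = T_ss + (T₀ − T_ss) e^(−t/τ). Set T = 67.2:
e^(−t/τ) = (67.2 − 82.468)/(38.4 − 82.468) = 0.34646
t = −434.17 · ln(0.34646) = 460.21 min.

460 min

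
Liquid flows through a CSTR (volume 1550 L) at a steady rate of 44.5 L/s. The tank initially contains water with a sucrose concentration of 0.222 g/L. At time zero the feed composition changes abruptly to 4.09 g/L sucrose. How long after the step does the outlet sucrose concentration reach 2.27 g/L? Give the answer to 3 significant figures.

26.3 s

Species balance: V dC/dt = Q(C_in − C) ⇒ τ = V/Q = 34.831 s.
C(t) = C_in + (C₀ − C_in) e^(−t/τ). Set C = 2.27 and solve for t:
e^(−t/τ) = (C − C_in)/(C₀ − C_in) = (2.27 − 4.09)/(0.222 − 4.09) = 0.47053
t = −τ ln(…) = 34.831 × 0.75390 = 26.259 s.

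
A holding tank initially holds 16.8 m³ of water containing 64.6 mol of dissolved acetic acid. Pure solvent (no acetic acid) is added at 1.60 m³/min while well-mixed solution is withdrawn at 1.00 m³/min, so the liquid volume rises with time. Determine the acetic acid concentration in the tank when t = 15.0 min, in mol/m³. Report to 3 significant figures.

1.22 mol/m³

Total volume: dV/dt = Q_in − Q_out = 0.60000 m³/min, so V(t) = 16.8 + 0.60000 t and V(15.0) = 25.800 m³.
Solute balance: dm/dt = 0 − Q_out C = −Q_out m/V(t).
Separate: dm/m = −Q_out dt/V(t) ⇒ ln(m/m₀) = −(Q_out/(Q_in−Q_out)) ln(V/V₀).
m = m₀ (V₀/V)^(Q_out/(Q_in−Q_out)) = 64.6 × (16.8/25.800)^(1.6667) = 31.602 mol.
C = m/V = 31.602/25.800 = 1.2249 mol/m³.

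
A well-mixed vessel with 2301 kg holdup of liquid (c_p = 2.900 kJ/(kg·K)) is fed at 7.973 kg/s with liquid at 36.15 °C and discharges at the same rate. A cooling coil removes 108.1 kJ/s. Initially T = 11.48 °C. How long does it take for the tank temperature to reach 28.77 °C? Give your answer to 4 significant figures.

Heat balance on the well-mixed liquid: M c_p dT/dt = ṁ c_p (T_in − T) − 108.1.
τ = M/ṁ = 288.599 s; T_ss = T_in − Q̇/(ṁ c_p) = 31.4747 °C.
T(t) = T_ss + (T₀ − T_ss) e^(−t/τ). Set T = 28.77:
e^(−t/τ) = (28.77 − 31.4747)/(11.48 − 31.4747) = 0.135273
t = −288.599 · ln(0.135273) = 577.332 s.

577.3 s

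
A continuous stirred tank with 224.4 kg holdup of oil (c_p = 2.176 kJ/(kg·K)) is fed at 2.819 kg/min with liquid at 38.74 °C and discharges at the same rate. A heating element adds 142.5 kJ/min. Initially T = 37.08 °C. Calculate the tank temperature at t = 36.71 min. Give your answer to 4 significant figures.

M c_p dT/dt = ṁ c_p (T_in − T) + Q̇.
Rearrange: dT/dt = (T_ss − T)/τ with τ = M/ṁ = 79.6027 min and T_ss = T_in + Q̇/(ṁ c_p) = 61.9706 °C.
This is linear first-order; T(t) = T_ss + (T₀ − T_ss) e^(−t/τ).
T(36.71) = 61.9706 + (-24.8906)·e^(−36.71/79.6027) = 61.9706 + (-24.8906)·0.630548 = 46.2759 °C.

46.28 °C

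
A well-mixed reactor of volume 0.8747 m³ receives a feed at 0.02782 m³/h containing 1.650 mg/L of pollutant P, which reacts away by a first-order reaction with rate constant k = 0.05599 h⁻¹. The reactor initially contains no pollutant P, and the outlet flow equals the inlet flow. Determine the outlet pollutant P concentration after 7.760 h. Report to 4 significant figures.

Accumulation = in − out − consumed: V dC/dt = Q C_in − Q C − k V C.
This is linear with rate a = Q/V + k = 0.0877952 h⁻¹.
C_ss = Q C_in/(Q + kV) = 0.597738 mg/L; C(t) = C_ss + (C₀ − C_ss) e^(−a t).
C(7.760) = 0.597738 + (-0.597738)·e^(−0.0877952·7.760) = 0.597738 + (-0.597738)·0.505964 = 0.295305 mg/L.

0.2953 mg/L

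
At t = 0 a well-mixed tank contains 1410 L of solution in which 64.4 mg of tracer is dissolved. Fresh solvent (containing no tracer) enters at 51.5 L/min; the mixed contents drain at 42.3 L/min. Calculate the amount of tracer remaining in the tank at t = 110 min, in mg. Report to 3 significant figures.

5.35 mg

Total volume: dV/dt = Q_in − Q_out = 9.2000 L/min, so V(t) = 1410 + 9.2000 t and V(110) = 2422.0 L.
No tracer enters, so dm/dt = −Q_out · (m/V).
dm/m = −Q_out dt/(V₀ + 9.2000 t); integrating gives ln(m/m₀) = −(Q_out/(Q_in−Q_out)) ln(V/V₀).
m = m₀ (V₀/V)^(Q_out/(Q_in−Q_out)) = 64.4 × (1410/2422.0)^(4.5978) = 5.3531 mg.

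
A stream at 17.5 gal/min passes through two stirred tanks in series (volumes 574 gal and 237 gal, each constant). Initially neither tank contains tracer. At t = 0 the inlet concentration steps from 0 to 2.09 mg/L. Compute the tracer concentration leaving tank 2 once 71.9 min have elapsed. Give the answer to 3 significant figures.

1.70 mg/L

Each tank obeys Vᵢ dCᵢ/dt = Q(Cᵢ₋₁ − Cᵢ), so τᵢ = Vᵢ/Q.
τ₁ = 574/17.5 = 32.800 min; τ₂ = 237/17.5 = 13.543 min.
Solving the cascade with C₁(0)=C₂(0)=0 gives C₂(t) = C_in[1 − (τ₁ e^(−t/τ₁) − τ₂ e^(−t/τ₂))/(τ₁ − τ₂)].
At t = 71.9: e^(−t/τ₁) = 0.11168, e^(−t/τ₂) = 0.0049465.
C₂ = 2.09·[1 − (32.800·0.11168 − 13.543·0.0049465)/(19.257)] = 2.09·0.81325 = 1.6997 mg/L.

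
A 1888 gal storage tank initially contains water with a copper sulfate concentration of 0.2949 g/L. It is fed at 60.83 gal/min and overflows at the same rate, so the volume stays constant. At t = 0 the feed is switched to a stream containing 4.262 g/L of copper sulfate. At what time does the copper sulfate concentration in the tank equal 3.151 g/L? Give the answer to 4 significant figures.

39.50 min

Species balance: V dC/dt = Q(C_in − C) ⇒ τ = V/Q = 31.0373 min.
C(t) = C_in + (C₀ − C_in) e^(−t/τ). Set C = 3.151 and solve for t:
e^(−t/τ) = (C − C_in)/(C₀ − C_in) = (3.151 − 4.262)/(0.2949 − 4.262) = 0.280053
t = −τ ln(…) = 31.0373 × 1.27277 = 39.5035 min.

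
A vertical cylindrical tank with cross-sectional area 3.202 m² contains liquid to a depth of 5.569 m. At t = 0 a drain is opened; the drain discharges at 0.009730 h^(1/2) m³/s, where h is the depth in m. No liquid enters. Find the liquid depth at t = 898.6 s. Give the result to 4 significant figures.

Unsteady balance on liquid volume: A dh/dt = −0.009730 √h.
Separate and integrate: 2(√h − √h₀) = −(0.009730/A) t.
√h = √5.569 − 0.009730·898.6/(2·3.202) = 2.35987 − 1.36530 = 0.994573.
h = 0.994573² = 0.989176 m.

0.9892 m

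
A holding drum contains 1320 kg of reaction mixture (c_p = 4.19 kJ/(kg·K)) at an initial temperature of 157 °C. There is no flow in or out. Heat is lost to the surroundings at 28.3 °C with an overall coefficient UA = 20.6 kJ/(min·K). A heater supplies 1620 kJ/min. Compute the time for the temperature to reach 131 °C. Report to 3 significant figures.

Lumped-capacitance energy balance: M c_p dT/dt = UA(T_amb − T) + Q̇.
τ = M c_p/UA = 268.49 min; T_ss = T_amb + Q̇/UA = 28.3 + 1620/20.6 = 106.94 °C.
T(t) = T_ss + (T₀ − T_ss)e^(−t/τ); set T = 131:
t = −τ ln[(T − T_ss)/(T₀ − T_ss)] = −268.49 · ln(0.48062) = 196.72 min.

197 min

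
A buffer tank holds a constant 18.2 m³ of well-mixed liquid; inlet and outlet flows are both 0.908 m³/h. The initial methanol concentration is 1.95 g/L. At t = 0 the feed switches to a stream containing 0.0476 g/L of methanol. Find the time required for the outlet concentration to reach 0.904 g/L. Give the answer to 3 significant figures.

Transient balance on the dissolved component: V dC/dt = Q(C_in − C), so τ = V/Q = 20.044 h.
C(t) = C_in + (C₀ − C_in) e^(−t/τ). Set C = 0.904 and solve for t:
e^(−t/τ) = (C − C_in)/(C₀ − C_in) = (0.904 − 0.0476)/(1.95 − 0.0476) = 0.45017
t = −τ ln(…) = 20.044 × 0.79813 = 15.998 h.

16.0 h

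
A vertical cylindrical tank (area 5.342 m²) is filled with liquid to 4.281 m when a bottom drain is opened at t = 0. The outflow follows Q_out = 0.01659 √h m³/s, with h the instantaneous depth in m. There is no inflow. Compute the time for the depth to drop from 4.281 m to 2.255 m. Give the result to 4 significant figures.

A dh/dt = −Q_out = −0.01659 √h.
∫ h^(−1/2) dh = −(0.01659/A) ∫ dt, giving 2√h = 2√h₀ − (0.01659/A) t.
t = 2A(√h₀ − √h)/0.01659 = 2·5.342·(√4.281 − √2.255)/0.01659
  = 10.6840 × (2.06906 − 1.50167) / 0.01659 = 365.402 s.

365.4 s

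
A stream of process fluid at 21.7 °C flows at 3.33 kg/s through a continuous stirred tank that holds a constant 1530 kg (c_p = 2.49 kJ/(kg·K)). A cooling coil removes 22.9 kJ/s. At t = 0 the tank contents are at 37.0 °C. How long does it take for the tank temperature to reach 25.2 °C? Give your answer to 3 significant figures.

487 s

M c_p dT/dt = ṁ c_p (T_in − T) − Q̇.
τ = M/ṁ = 459.46 s; T_ss = T_in − Q̇/(ṁ c_p) = 18.938 °C.
T(t) = T_ss + (T₀ − T_ss) e^(−t/τ). Set T = 25.2:
e^(−t/τ) = (25.2 − 18.938)/(37.0 − 18.938) = 0.34669
t = −459.46 · ln(0.34669) = 486.72 s.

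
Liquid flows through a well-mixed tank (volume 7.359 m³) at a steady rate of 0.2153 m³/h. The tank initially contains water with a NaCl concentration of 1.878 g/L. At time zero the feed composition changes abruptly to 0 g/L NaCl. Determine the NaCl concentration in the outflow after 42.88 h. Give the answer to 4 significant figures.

Unsteady species balance (constant V, well mixed): V dC/dt = Q(C_in − C).
Time constant τ = V/Q = 7.359/0.2153 = 34.1802 h.
C approaches C_in exponentially: C(t) = C_in + (C₀ − C_in) e^(−t/τ).
C(42.88) = 0 + (1.878 − 0)·e^(−42.88/34.1802) = 0 + (1.87800)·0.285211 = 0.535626 g/L.

0.5356 g/L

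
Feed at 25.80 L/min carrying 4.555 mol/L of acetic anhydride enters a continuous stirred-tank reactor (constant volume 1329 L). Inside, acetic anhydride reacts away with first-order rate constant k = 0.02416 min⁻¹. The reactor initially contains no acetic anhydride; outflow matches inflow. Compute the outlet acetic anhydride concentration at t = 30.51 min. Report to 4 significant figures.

1.492 mol/L

V dC/dt = Q(C_in − C) − k V C.
This is linear with rate a = Q/V + k = 0.0435731 min⁻¹.
C_ss = Q C_in/(Q + kV) = 2.02939 mol/L; C(t) = C_ss + (C₀ − C_ss) e^(−a t).
C(30.51) = 2.02939 + (-2.02939)·e^(−0.0435731·30.51) = 2.02939 + (-2.02939)·0.264632 = 1.49235 mol/L.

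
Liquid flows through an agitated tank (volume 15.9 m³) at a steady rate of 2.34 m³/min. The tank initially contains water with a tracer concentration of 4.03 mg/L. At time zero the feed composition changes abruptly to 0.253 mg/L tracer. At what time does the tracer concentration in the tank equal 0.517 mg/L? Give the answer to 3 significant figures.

Species balance: V dC/dt = Q(C_in − C) ⇒ τ = V/Q = 6.7949 min.
C(t) = C_in + (C₀ − C_in) e^(−t/τ). Set C = 0.517 and solve for t:
e^(−t/τ) = (C − C_in)/(C₀ − C_in) = (0.517 − 0.253)/(4.03 − 0.253) = 0.069897
t = −τ ln(…) = 6.7949 × 2.6607 = 18.079 min.

18.1 min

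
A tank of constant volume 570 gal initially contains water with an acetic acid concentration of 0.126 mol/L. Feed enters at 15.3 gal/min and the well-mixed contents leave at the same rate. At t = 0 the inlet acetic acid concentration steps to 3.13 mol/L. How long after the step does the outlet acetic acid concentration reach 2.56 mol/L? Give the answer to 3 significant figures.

Transient balance on the dissolved component: V dC/dt = Q(C_in − C), so τ = V/Q = 37.255 min.
C(t) = C_in + (C₀ − C_in) e^(−t/τ). Set C = 2.56 and solve for t:
e^(−t/τ) = (C − C_in)/(C₀ − C_in) = (2.56 − 3.13)/(0.126 − 3.13) = 0.18975
t = −τ ln(…) = 37.255 × 1.6621 = 61.920 min.

61.9 min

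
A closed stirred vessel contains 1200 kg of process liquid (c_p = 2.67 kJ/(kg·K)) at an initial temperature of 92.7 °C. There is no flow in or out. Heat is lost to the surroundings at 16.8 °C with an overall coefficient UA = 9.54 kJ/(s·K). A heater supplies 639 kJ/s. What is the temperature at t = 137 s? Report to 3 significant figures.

Lumped-capacitance energy balance: M c_p dT/dt = UA(T_amb − T) + Q̇.
dT/dt = (T_ss − T)/τ with T_ss = T_amb + Q̇/UA = 16.8 + 639/9.54 = 83.781 °C, τ = M c_p/UA = 1200·2.67/9.54 = 335.85 s.
Integrating: T(t) = T_ss + (T₀ − T_ss) e^(−t/τ).
T(137) = 83.781 + (8.9189)·0.66503 = 89.712 °C.

89.7 °C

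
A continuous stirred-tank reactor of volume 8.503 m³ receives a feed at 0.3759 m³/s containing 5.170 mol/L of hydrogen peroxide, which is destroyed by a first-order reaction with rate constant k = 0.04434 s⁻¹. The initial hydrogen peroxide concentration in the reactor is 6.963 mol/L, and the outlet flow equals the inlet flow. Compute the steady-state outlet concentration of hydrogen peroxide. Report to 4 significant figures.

V dC/dt = Q(C_in − C) − k V C.
Steady state (dC/dt = 0): C_ss = Q C_in/(Q + kV) = C_in/(1 + kV/Q).
C_ss = 0.3759·5.170/(0.3759 + 0.04434·8.503) = 1.94340/0.752923 = 2.58114 mol/L.

2.581 mol/L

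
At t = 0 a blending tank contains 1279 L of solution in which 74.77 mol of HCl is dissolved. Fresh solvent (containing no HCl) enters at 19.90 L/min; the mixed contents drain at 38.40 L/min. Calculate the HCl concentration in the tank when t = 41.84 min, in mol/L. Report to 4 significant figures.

Total volume: dV/dt = Q_in − Q_out = -18.5000 L/min, so V(t) = 1279 − 18.5000 t and V(41.84) = 504.960 L.
No HCl enters, so dm/dt = −Q_out · (m/V).
dm/m = −Q_out dt/(V₀ − 18.5000 t); integrating gives ln(m/m₀) = −(Q_out/(Q_in−Q_out)) ln(V/V₀).
m = m₀ (V₀/V)^(Q_out/(Q_in−Q_out)) = 74.77 × (1279/504.960)^(-2.07568) = 10.8632 mol.
C = m/V = 10.8632/504.960 = 0.0215129 mol/L.

0.02151 mol/L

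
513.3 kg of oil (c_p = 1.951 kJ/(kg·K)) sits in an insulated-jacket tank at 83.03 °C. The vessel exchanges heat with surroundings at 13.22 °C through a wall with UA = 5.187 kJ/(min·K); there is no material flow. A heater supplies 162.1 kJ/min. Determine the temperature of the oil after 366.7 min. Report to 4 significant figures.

Lumped-capacitance energy balance: M c_p dT/dt = UA(T_amb − T) + Q̇.
dT/dt = (T_ss − T)/τ with T_ss = T_amb + Q̇/UA = 13.22 + 162.1/5.187 = 44.4712 °C, τ = M c_p/UA = 513.3·1.951/5.187 = 193.069 min.
Solution: T(t) = T_ss + (T₀ − T_ss) e^(−t/τ).
T(366.7) = 44.4712 + (38.5588)·0.149670 = 50.2423 °C.

50.24 °C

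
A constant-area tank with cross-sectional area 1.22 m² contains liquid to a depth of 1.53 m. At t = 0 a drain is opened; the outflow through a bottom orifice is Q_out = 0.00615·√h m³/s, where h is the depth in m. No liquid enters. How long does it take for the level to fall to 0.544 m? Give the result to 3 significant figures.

198 s

A dh/dt = −Q_out = −0.00615 √h.
Separate and integrate: 2(√h − √h₀) = −(0.00615/A) t.
t = 2A(√h₀ − √h)/0.00615 = 2·1.22·(√1.53 − √0.544)/0.00615
  = 2.4400 × (1.2369 − 0.73756) / 0.00615 = 198.12 s.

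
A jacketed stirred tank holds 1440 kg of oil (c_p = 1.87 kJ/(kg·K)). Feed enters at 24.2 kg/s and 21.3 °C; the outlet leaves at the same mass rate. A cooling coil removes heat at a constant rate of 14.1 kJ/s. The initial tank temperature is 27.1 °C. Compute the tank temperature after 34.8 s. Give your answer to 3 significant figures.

First-law balance (no shaft work): M c_p dT/dt = ṁ c_p (T_in − T) − 14.1.
τ = M/ṁ = 59.504 s; T_ss = T_in − Q̇/(ṁ c_p) = 21.3 − 14.1/(24.2·1.87) = 20.988 °C.
Solution: T(t) = T_ss + (T₀ − T_ss) e^(−t/τ).
T(34.8) = 20.988 + (6.1116)·e^(−34.8/59.504) = 20.988 + (6.1116)·0.55720 = 24.394 °C.

24.4 °C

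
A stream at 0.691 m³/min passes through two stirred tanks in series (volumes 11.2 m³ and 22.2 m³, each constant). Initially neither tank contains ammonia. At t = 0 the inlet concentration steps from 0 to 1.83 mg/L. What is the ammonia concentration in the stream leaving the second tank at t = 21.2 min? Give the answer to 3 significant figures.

Time constants: τᵢ = Vᵢ/Q for each well-mixed tank.
τ₁ = 11.2/0.691 = 16.208 min; τ₂ = 22.2/0.691 = 32.127 min.
Tank 1: C₁ = C_in(1 − e^(−t/τ₁)). Tank 2 (τ₁ ≠ τ₂): C₂ = C_in[1 − (τ₁ e^(−t/τ₁) − τ₂ e^(−t/τ₂))/(τ₁ − τ₂)].
At t = 21.2: e^(−t/τ₁) = 0.27037, e^(−t/τ₂) = 0.51692.
C₂ = 1.83·[1 − (16.208·0.27037 − 32.127·0.51692)/(-15.919)] = 1.83·0.23205 = 0.42466 mg/L.

0.425 mg/L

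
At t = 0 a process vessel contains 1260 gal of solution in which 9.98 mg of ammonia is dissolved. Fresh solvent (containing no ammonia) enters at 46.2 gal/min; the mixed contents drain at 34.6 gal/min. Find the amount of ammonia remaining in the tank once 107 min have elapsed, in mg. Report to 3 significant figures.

1.29 mg

Total volume: dV/dt = Q_in − Q_out = 11.600 gal/min, so V(t) = 1260 + 11.600 t and V(107) = 2501.2 gal.
Solute balance: dm/dt = 0 − Q_out C = −Q_out m/V(t).
dm/m = −Q_out dt/(V₀ + 11.600 t); integrating gives ln(m/m₀) = −(Q_out/(Q_in−Q_out)) ln(V/V₀).
m = m₀ (V₀/V)^(Q_out/(Q_in−Q_out)) = 9.98 × (1260/2501.2)^(2.9828) = 1.2910 mg.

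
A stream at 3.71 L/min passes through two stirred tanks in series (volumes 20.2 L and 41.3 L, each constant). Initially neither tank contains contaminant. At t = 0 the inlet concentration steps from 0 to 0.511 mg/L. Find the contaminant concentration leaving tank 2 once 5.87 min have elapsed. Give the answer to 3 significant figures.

0.0871 mg/L

Species balance on tank i: dCᵢ/dt = (Cᵢ₋₁ − Cᵢ)/τᵢ with τᵢ = Vᵢ/Q.
τ₁ = 20.2/3.71 = 5.4447 min; τ₂ = 41.3/3.71 = 11.132 min.
Solving the cascade with C₁(0)=C₂(0)=0 gives C₂(t) = C_in[1 − (τ₁ e^(−t/τ₁) − τ₂ e^(−t/τ₂))/(τ₁ − τ₂)].
At t = 5.87: e^(−t/τ₁) = 0.34024, e^(−t/τ₂) = 0.59019.
C₂ = 0.511·[1 − (5.4447·0.34024 − 11.132·0.59019)/(-5.6873)] = 0.511·0.17051 = 0.087133 mg/L.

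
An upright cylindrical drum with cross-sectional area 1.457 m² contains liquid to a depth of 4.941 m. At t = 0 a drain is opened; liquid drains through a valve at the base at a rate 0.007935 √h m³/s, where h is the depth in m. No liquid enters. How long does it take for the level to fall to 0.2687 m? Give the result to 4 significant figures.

625.9 s

Unsteady balance on liquid volume: A dh/dt = −0.007935 √h.
Separate and integrate: 2(√h − √h₀) = −(0.007935/A) t.
t = 2A(√h₀ − √h)/0.007935 = 2·1.457·(√4.941 − √0.2687)/0.007935
  = 2.91400 × (2.22284 − 0.518363) / 0.007935 = 625.940 s.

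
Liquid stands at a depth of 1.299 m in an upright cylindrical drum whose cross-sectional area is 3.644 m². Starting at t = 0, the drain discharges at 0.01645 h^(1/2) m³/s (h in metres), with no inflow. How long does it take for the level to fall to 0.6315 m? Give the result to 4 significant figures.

Mass balance (ρ constant): A dh/dt = −0.01645 √h.
This is separable: 2 d(√h)/dt = −0.01645/A, so √h = √h₀ − (0.01645/(2A)) t.
t = 2A(√h₀ − √h)/0.01645 = 2·3.644·(√1.299 − √0.6315)/0.01645
  = 7.28800 × (1.13974 − 0.794670) / 0.01645 = 152.878 s.

152.9 s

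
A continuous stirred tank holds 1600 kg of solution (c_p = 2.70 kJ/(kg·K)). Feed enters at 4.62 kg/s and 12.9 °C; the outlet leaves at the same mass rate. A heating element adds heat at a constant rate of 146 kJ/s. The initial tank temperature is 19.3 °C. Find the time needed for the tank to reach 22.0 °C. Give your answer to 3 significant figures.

M c_p dT/dt = ṁ c_p (T_in − T) + Q̇.
τ = M/ṁ = 346.32 s; T_ss = T_in + Q̇/(ṁ c_p) = 24.604 °C.
T(t) = T_ss + (T₀ − T_ss) e^(−t/τ). Set T = 22.0:
e^(−t/τ) = (22.0 − 24.604)/(19.3 − 24.604) = 0.49098
t = −346.32 · ln(0.49098) = 246.35 s.

246 s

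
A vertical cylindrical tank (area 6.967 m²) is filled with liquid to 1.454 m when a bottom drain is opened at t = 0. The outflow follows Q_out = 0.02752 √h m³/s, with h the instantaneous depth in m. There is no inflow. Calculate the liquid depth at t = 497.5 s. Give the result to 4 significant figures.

0.04984 m

A dh/dt = −Q_out = −0.02752 √h.
∫ h^(−1/2) dh = −(0.02752/A) ∫ dt, giving 2√h = 2√h₀ − (0.02752/A) t.
√h = √1.454 − 0.02752·497.5/(2·6.967) = 1.20582 − 0.982575 = 0.223244.
h = 0.223244² = 0.0498380 m.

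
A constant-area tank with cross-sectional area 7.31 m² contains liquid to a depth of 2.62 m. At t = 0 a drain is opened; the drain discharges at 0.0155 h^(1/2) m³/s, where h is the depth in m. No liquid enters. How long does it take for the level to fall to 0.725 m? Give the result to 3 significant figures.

A dh/dt = −Q_out = −0.0155 √h.
∫ h^(−1/2) dh = −(0.0155/A) ∫ dt, giving 2√h = 2√h₀ − (0.0155/A) t.
t = 2A(√h₀ − √h)/0.0155 = 2·7.31·(√2.62 − √0.725)/0.0155
  = 14.620 × (1.6186 − 0.85147) / 0.0155 = 723.62 s.

724 s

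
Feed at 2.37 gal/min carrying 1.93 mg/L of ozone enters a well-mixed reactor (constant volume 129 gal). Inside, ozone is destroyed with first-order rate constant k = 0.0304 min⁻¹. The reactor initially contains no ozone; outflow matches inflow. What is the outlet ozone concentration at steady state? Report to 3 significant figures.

V dC/dt = Q(C_in − C) − k V C.
At steady state: 0 = Q C_in − (Q + kV) C_ss, so C_ss = Q C_in/(Q + kV).
C_ss = 2.37·1.93/(2.37 + 0.0304·129) = 4.5741/6.2916 = 0.72702 mg/L.

0.727 mg/L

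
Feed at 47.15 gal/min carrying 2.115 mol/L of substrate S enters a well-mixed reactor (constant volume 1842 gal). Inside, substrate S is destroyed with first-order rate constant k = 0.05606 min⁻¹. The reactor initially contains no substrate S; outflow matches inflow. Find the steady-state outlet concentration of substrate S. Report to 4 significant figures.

0.6630 mol/L

V dC/dt = Q(C_in − C) − k V C.
At steady state: 0 = Q C_in − (Q + kV) C_ss, so C_ss = Q C_in/(Q + kV).
C_ss = 47.15·2.115/(47.15 + 0.05606·1842) = 99.7223/150.413 = 0.662992 mol/L.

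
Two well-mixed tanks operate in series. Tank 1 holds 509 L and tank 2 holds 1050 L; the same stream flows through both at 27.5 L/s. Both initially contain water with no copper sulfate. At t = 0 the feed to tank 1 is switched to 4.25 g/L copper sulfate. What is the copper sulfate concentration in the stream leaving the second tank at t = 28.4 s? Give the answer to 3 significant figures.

1.19 g/L

Species balance on tank i: dCᵢ/dt = (Cᵢ₋₁ − Cᵢ)/τᵢ with τᵢ = Vᵢ/Q.
τ₁ = 509/27.5 = 18.509 s; τ₂ = 1050/27.5 = 38.182 s.
Tank 1: C₁ = C_in(1 − e^(−t/τ₁)). Tank 2 (τ₁ ≠ τ₂): C₂ = C_in[1 − (τ₁ e^(−t/τ₁) − τ₂ e^(−t/τ₂))/(τ₁ − τ₂)].
At t = 28.4: e^(−t/τ₁) = 0.21559, e^(−t/τ₂) = 0.47530.
C₂ = 4.25·[1 − (18.509·0.21559 − 38.182·0.47530)/(-19.673)] = 4.25·0.28035 = 1.1915 g/L.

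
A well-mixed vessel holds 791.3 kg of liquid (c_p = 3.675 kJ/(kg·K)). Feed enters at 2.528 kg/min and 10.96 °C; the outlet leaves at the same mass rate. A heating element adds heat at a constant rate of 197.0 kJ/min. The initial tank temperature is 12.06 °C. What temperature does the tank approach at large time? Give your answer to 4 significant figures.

32.16 °C

Heat balance on the well-mixed liquid: M c_p dT/dt = ṁ c_p (T_in − T) + 197.0.
At steady state dT/dt = 0 ⇒ T_ss = T_in + Q̇/(ṁ c_p) = 10.96 + 197.0/(2.528·3.675) = 32.1647 °C.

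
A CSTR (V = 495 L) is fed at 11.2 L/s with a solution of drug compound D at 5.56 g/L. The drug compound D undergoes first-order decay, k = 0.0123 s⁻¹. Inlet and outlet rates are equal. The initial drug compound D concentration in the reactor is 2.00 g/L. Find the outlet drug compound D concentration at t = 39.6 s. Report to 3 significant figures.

Species balance: V dC/dt = Q C_in − Q C − k V C.
dC/dt = (Q/V) C_in − (Q/V + k) C; effective rate a = Q/V + k = 0.022626 + 0.0123 = 0.034926 s⁻¹.
C_ss = Q C_in/(Q + kV) = 3.6019 g/L; C(t) = C_ss + (C₀ − C_ss) e^(−a t).
C(39.6) = 3.6019 + (-1.6019)·e^(−0.034926·39.6) = 3.6019 + (-1.6019)·0.25080 = 3.2002 g/L.

3.20 g/L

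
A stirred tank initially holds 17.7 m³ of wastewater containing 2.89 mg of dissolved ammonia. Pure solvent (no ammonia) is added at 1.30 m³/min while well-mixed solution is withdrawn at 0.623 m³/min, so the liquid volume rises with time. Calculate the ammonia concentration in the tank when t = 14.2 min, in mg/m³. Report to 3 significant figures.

Total volume: dV/dt = Q_in − Q_out = 0.67700 m³/min, so V(t) = 17.7 + 0.67700 t and V(14.2) = 27.313 m³.
Species balance (pure solvent in): dm/dt = −Q_out · m/V(t).
Separate: dm/m = −Q_out dt/V(t) ⇒ ln(m/m₀) = −(Q_out/(Q_in−Q_out)) ln(V/V₀).
m = m₀ (V₀/V)^(Q_out/(Q_in−Q_out)) = 2.89 × (17.7/27.313)^(0.92024) = 1.9388 mg.
C = m/V = 1.9388/27.313 = 0.070982 mg/m³.

0.0710 mg/m³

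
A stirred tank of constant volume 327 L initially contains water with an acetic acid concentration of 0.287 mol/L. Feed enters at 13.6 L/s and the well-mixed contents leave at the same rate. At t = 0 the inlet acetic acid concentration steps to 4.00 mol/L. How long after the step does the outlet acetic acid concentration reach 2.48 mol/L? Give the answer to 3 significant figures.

21.5 s

Species balance: V dC/dt = Q(C_in − C) ⇒ τ = V/Q = 24.044 s.
C(t) = C_in + (C₀ − C_in) e^(−t/τ). Set C = 2.48 and solve for t:
e^(−t/τ) = (C − C_in)/(C₀ − C_in) = (2.48 − 4.00)/(0.287 − 4.00) = 0.40937
t = −τ ln(…) = 24.044 × 0.89313 = 21.475 s.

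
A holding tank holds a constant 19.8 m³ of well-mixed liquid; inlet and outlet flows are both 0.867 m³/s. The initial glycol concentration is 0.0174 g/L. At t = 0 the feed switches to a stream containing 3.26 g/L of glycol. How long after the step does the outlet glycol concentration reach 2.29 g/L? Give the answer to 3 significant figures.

Species balance: V dC/dt = Q(C_in − C) ⇒ τ = V/Q = 22.837 s.
C(t) = C_in + (C₀ − C_in) e^(−t/τ). Set C = 2.29 and solve for t:
e^(−t/τ) = (C − C_in)/(C₀ − C_in) = (2.29 − 3.26)/(0.0174 − 3.26) = 0.29914
t = −τ ln(…) = 22.837 × 1.2068 = 27.561 s.

27.6 s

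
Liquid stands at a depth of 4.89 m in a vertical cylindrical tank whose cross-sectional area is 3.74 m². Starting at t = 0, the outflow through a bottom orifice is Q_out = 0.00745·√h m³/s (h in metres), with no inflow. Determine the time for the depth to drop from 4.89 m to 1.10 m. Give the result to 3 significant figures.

A dh/dt = −Q_out = −0.00745 √h.
This is separable: 2 d(√h)/dt = −0.00745/A, so √h = √h₀ − (0.00745/(2A)) t.
t = 2A(√h₀ − √h)/0.00745 = 2·3.74·(√4.89 − √1.10)/0.00745
  = 7.4800 × (2.2113 − 1.0488) / 0.00745 = 1167.2 s.

1170 s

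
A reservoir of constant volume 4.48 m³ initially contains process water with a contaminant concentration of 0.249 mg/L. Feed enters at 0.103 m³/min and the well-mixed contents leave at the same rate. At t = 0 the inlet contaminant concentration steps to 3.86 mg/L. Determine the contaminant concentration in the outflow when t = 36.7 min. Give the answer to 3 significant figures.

2.31 mg/L

Accumulation = in − out for the solute gives V dC/dt = Q(C_in − C).
Time constant τ = V/Q = 4.48/0.103 = 43.495 min.
C approaches C_in exponentially: C(t) = C_in + (C₀ − C_in) e^(−t/τ).
C(36.7) = 3.86 + (0.249 − 3.86)·e^(−36.7/43.495) = 3.86 + (-3.6110)·0.43009 = 2.3070 mg/L.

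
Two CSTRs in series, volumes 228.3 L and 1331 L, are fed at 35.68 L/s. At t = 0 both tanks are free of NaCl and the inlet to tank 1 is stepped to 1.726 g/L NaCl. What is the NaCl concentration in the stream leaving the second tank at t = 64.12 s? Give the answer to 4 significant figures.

1.353 g/L

Each tank obeys Vᵢ dCᵢ/dt = Q(Cᵢ₋₁ − Cᵢ), so τᵢ = Vᵢ/Q.
τ₁ = 228.3/35.68 = 6.39854 s; τ₂ = 1331/35.68 = 37.3038 s.
Solving the cascade with C₁(0)=C₂(0)=0 gives C₂(t) = C_in[1 − (τ₁ e^(−t/τ₁) − τ₂ e^(−t/τ₂))/(τ₁ − τ₂)].
At t = 64.12: e^(−t/τ₁) = 4.44551e-05, e^(−t/τ₂) = 0.179271.
C₂ = 1.726·[1 − (6.39854·4.44551e-05 − 37.3038·0.179271)/(-30.9053)] = 1.726·0.783623 = 1.35253 g/L.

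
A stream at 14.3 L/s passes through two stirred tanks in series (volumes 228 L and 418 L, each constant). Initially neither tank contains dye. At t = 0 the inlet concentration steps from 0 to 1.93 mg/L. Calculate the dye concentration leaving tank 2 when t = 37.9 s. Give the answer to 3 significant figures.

Each tank obeys Vᵢ dCᵢ/dt = Q(Cᵢ₋₁ − Cᵢ), so τᵢ = Vᵢ/Q.
τ₁ = 228/14.3 = 15.944 s; τ₂ = 418/14.3 = 29.231 s.
Solving the cascade with C₁(0)=C₂(0)=0 gives C₂(t) = C_in[1 − (τ₁ e^(−t/τ₁) − τ₂ e^(−t/τ₂))/(τ₁ − τ₂)].
At t = 37.9: e^(−t/τ₁) = 0.092823, e^(−t/τ₂) = 0.27347.
C₂ = 1.93·[1 − (15.944·0.092823 − 29.231·0.27347)/(-13.287)] = 1.93·0.50976 = 0.98384 mg/L.

0.984 mg/L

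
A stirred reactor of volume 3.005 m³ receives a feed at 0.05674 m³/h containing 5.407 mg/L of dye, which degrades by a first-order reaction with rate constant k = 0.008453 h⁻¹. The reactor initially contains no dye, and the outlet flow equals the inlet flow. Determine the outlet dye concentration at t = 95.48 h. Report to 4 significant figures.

3.460 mg/L

Species balance: V dC/dt = Q C_in − Q C − k V C.
This is linear with rate a = Q/V + k = 0.0273349 h⁻¹.
C_ss = Q C_in/(Q + kV) = 3.73495 mg/L; C(t) = C_ss + (C₀ − C_ss) e^(−a t).
C(95.48) = 3.73495 + (-3.73495)·e^(−0.0273349·95.48) = 3.73495 + (-3.73495)·0.0735395 = 3.46028 mg/L.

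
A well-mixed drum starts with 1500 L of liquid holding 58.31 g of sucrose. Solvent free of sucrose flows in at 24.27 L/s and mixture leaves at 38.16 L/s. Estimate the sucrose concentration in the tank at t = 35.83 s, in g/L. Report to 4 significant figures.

0.01922 g/L

Total volume: dV/dt = Q_in − Q_out = -13.8900 L/s, so V(t) = 1500 − 13.8900 t and V(35.83) = 1002.32 L.
Species balance (pure solvent in): dm/dt = −Q_out · m/V(t).
Separate: dm/m = −Q_out dt/V(t) ⇒ ln(m/m₀) = −(Q_out/(Q_in−Q_out)) ln(V/V₀).
m = m₀ (V₀/V)^(Q_out/(Q_in−Q_out)) = 58.31 × (1500/1002.32)^(-2.74730) = 19.2634 g.
C = m/V = 19.2634/1002.32 = 0.0192188 g/L.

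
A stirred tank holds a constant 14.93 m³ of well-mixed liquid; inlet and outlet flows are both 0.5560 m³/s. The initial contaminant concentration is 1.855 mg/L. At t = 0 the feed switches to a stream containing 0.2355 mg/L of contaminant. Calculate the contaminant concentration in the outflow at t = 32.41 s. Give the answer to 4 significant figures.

Unsteady species balance (constant V, well mixed): V dC/dt = Q(C_in − C).
Time constant τ = V/Q = 14.93/0.5560 = 26.8525 s.
Solution: C(t) = C_in + (C₀ − C_in) e^(−t/τ).
C(32.41) = 0.2355 + (1.855 − 0.2355)·e^(−32.41/26.8525) = 0.2355 + (1.61950)·0.299104 = 0.719899 mg/L.

0.7199 mg/L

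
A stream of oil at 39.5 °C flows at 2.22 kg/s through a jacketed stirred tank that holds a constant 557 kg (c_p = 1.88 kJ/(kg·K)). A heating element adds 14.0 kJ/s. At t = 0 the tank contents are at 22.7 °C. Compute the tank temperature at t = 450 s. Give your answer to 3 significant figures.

39.5 °C

First-law balance (no shaft work): M c_p dT/dt = ṁ c_p (T_in − T) + 14.0.
τ = M/ṁ = 250.90 s; T_ss = T_in + Q̇/(ṁ c_p) = 39.5 + 14.0/(2.22·1.88) = 42.854 °C.
Solution: T(t) = T_ss + (T₀ − T_ss) e^(−t/τ).
T(450) = 42.854 + (-20.154)·e^(−450/250.90) = 42.854 + (-20.154)·0.16637 = 39.501 °C.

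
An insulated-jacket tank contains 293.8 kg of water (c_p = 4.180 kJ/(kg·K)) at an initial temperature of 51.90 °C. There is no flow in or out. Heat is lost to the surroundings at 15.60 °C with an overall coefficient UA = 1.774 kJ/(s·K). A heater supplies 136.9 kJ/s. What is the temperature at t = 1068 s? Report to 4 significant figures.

84.03 °C

M c_p dT/dt = −UA(T − T_amb) + Q̇.
dT/dt = (T_ss − T)/τ with T_ss = T_amb + Q̇/UA = 15.60 + 136.9/1.774 = 92.7702 °C, τ = M c_p/UA = 293.8·4.180/1.774 = 692.268 s.
Solution: T(t) = T_ss + (T₀ − T_ss) e^(−t/τ).
T(1068) = 92.7702 + (-40.8702)·0.213791 = 84.0325 °C.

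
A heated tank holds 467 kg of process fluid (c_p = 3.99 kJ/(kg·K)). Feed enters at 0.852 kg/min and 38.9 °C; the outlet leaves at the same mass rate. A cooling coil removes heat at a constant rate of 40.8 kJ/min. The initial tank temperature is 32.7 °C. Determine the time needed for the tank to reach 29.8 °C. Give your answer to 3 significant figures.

M c_p dT/dt = ṁ c_p (T_in − T) − Q̇.
τ = M/ṁ = 548.12 min; T_ss = T_in − Q̇/(ṁ c_p) = 26.898 °C.
T(t) = T_ss + (T₀ − T_ss) e^(−t/τ). Set T = 29.8:
e^(−t/τ) = (29.8 − 26.898)/(32.7 − 26.898) = 0.50016
t = −548.12 · ln(0.50016) = 379.76 min.

380 min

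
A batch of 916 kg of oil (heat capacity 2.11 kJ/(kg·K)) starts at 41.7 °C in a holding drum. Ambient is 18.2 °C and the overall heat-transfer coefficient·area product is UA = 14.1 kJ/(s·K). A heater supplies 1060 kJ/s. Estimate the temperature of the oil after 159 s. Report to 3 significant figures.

77.2 °C

M c_p dT/dt = −UA(T − T_amb) + Q̇.
dT/dt = (T_ss − T)/τ with T_ss = T_amb + Q̇/UA = 18.2 + 1060/14.1 = 93.377 °C, τ = M c_p/UA = 916·2.11/14.1 = 137.08 s.
Integrating: T(t) = T_ss + (T₀ − T_ss) e^(−t/τ).
T(159) = 93.377 + (-51.677)·0.31350 = 77.176 °C.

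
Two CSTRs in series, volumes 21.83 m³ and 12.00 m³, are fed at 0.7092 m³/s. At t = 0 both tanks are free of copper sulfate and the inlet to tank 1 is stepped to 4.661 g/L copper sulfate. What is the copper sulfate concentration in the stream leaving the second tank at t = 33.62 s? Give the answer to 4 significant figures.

Each tank obeys Vᵢ dCᵢ/dt = Q(Cᵢ₋₁ − Cᵢ), so τᵢ = Vᵢ/Q.
τ₁ = 21.83/0.7092 = 30.7812 s; τ₂ = 12.00/0.7092 = 16.9205 s.
Solving the cascade with C₁(0)=C₂(0)=0 gives C₂(t) = C_in[1 − (τ₁ e^(−t/τ₁) − τ₂ e^(−t/τ₂))/(τ₁ − τ₂)].
At t = 33.62: e^(−t/τ₁) = 0.335469, e^(−t/τ₂) = 0.137114.
C₂ = 4.661·[1 − (30.7812·0.335469 − 16.9205·0.137114)/(13.8607)] = 4.661·0.422389 = 1.96876 g/L.

1.969 g/L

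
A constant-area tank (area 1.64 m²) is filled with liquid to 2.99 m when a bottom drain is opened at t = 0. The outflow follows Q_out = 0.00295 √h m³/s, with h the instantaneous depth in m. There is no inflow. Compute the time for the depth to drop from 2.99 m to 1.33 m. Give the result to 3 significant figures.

640 s

With no inflow, A dh/dt = −0.00295 √h.
This is separable: 2 d(√h)/dt = −0.00295/A, so √h = √h₀ − (0.00295/(2A)) t.
t = 2A(√h₀ − √h)/0.00295 = 2·1.64·(√2.99 − √1.33)/0.00295
  = 3.2800 × (1.7292 − 1.1533) / 0.00295 = 640.33 s.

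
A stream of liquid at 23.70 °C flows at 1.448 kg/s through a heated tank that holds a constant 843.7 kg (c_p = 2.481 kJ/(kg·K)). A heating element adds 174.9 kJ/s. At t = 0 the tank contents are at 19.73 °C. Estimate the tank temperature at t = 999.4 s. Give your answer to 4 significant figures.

62.91 °C

M c_p dT/dt = ṁ c_p (T_in − T) + Q̇.
τ = M/ṁ = 582.666 s; T_ss = T_in + Q̇/(ṁ c_p) = 23.70 + 174.9/(1.448·2.481) = 72.3849 °C.
T approaches T_ss exponentially: T(t) = T_ss + (T₀ − T_ss) e^(−t/τ).
T(999.4) = 72.3849 + (-52.6549)·e^(−999.4/582.666) = 72.3849 + (-52.6549)·0.179924 = 62.9110 °C.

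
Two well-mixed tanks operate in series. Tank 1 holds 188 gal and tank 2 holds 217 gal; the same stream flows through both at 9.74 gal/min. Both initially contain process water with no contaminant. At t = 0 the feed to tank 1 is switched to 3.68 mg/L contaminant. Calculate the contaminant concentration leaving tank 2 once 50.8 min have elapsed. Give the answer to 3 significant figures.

Each tank obeys Vᵢ dCᵢ/dt = Q(Cᵢ₋₁ − Cᵢ), so τᵢ = Vᵢ/Q.
τ₁ = 188/9.74 = 19.302 min; τ₂ = 217/9.74 = 22.279 min.
Tank 1: C₁ = C_in(1 − e^(−t/τ₁)). Tank 2 (τ₁ ≠ τ₂): C₂ = C_in[1 − (τ₁ e^(−t/τ₁) − τ₂ e^(−t/τ₂))/(τ₁ − τ₂)].
At t = 50.8: e^(−t/τ₁) = 0.071944, e^(−t/τ₂) = 0.10227.
C₂ = 3.68·[1 − (19.302·0.071944 − 22.279·0.10227)/(-2.9774)] = 3.68·0.70114 = 2.5802 mg/L.

2.58 mg/L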